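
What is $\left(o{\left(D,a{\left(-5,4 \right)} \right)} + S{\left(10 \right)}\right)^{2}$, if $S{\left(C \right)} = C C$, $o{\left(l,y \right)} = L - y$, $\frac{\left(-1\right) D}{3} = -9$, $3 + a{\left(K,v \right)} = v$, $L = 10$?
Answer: $11881$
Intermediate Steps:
$a{\left(K,v \right)} = -3 + v$
$D = 27$ ($D = \left(-3\right) \left(-9\right) = 27$)
$o{\left(l,y \right)} = 10 - y$
$S{\left(C \right)} = C^{2}$
$\left(o{\left(D,a{\left(-5,4 \right)} \right)} + S{\left(10 \right)}\right)^{2} = \left(\left(10 - \left(-3 + 4\right)\right) + 10^{2}\right)^{2} = \left(\left(10 - 1\right) + 100\right)^{2} = \left(9 + 100\right)^{2} = 109^{2} = 11881$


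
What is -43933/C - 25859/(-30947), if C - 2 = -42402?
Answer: 2456016151/1312152800 ≈ 1.8717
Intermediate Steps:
C = -42400 (C = 2 - 42402 = -42400)
-43933/C - 25859/(-30947) = -43933/(-42400) - 25859/(-30947) = -43933*(-1/42400) - 25859*(-1/30947) = 43933/42400 + 25859/30947 = 2456016151/1312152800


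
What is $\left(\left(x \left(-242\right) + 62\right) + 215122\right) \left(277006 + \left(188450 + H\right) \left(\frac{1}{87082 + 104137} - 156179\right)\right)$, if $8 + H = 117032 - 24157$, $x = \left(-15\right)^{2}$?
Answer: $- \frac{192910840075927728732}{27317} \approx -7.0619 \cdot 10^{15}$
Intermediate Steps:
$x = 225$
$H = 92867$ ($H = -8 + \left(117032 - 24157\right) = -8 + 92875 = 92867$)
$\left(\left(x \left(-242\right) + 62\right) + 215122\right) \left(277006 + \left(188450 + H\right) \left(\frac{1}{87082 + 104137} - 156179\right)\right) = \left(\left(225 \left(-242\right) + 62\right) + 215122\right) \left(277006 + \left(188450 + 92867\right) \left(\frac{1}{87082 + 104137} - 156179\right)\right) = \left(\left(-54450 + 62\right) + 215122\right) \left(277006 + 281317 \left(\frac{1}{191219} - 156179\right)\right) = \left(-54388 + 215122\right) \left(277006 + 281317 \left(\frac{1}{191219} - 156179\right)\right) = 160734 \left(277006 + 281317 \left(- \frac{29864392200}{191219}\right)\right) = 160734 \left(277006 - \frac{8401361220527400}{191219}\right) = 160734 \left(- \frac{8401308251717086}{191219}\right) = - \frac{192910840075927728732}{27317}$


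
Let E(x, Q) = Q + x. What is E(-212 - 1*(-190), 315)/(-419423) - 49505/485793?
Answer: -20905872964/203752757439 ≈ -0.10260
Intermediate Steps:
E(-212 - 1*(-190), 315)/(-419423) - 49505/485793 = (315 + (-212 - 1*(-190)))/(-419423) - 49505/485793 = (315 + (-212 + 190))*(-1/419423) - 49505*1/485793 = (315 - 22)*(-1/419423) - 49505/485793 = 293*(-1/419423) - 49505/485793 = -293/419423 - 49505/485793 = -20905872964/203752757439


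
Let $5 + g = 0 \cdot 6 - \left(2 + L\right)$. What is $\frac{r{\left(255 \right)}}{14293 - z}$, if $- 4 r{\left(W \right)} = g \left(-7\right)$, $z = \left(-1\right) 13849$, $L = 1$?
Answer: $- \frac{7}{14071} \approx -0.00049748$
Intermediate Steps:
$g = -8$ ($g = -5 + \left(0 \cdot 6 - 3\right) = -5 + \left(0 - 3\right) = -5 - 3 = -8$)
$z = -13849$
$r{\left(W \right)} = -14$ ($r{\left(W \right)} = - \frac{\left(-8\right) \left(-7\right)}{4} = \left(- \frac{1}{4}\right) 56 = -14$)
$\frac{r{\left(255 \right)}}{14293 - z} = - \frac{14}{14293 - -13849} = - \frac{14}{14293 + 13849} = - \frac{14}{28142} = \left(-14\right) \frac{1}{28142} = - \frac{7}{14071}$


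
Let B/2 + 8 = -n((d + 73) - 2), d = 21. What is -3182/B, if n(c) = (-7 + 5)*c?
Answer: -1591/176 ≈ -9.0398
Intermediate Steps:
n(c) = -2*c
B = 352 (B = -16 + 2*(-(-2)*((21 + 73) - 2)) = -16 + 2*(-(-2)*(94 - 2)) = -16 + 2*(-(-2)*92) = -16 + 2*(-1*(-184)) = -16 + 2*184 = -16 + 368 = 352)
-3182/B = -3182/352 = -3182*1/352 = -1591/176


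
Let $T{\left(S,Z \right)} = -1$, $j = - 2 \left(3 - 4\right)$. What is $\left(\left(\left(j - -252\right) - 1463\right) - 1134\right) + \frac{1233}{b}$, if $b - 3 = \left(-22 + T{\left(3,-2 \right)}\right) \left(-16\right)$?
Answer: $- \frac{868020}{371} \approx -2339.7$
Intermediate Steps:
$j = 2$ ($j = \left(-2\right) \left(-1\right) = 2$)
$b = 371$ ($b = 3 + \left(-22 - 1\right) \left(-16\right) = 3 - -368 = 3 + 368 = 371$)
$\left(\left(\left(j - -252\right) - 1463\right) - 1134\right) + \frac{1233}{b} = \left(\left(\left(2 - -252\right) - 1463\right) - 1134\right) + \frac{1233}{371} = \left(\left(\left(2 + 252\right) - 1463\right) - 1134\right) + 1233 \cdot \frac{1}{371} = \left(\left(254 - 1463\right) - 1134\right) + \frac{1233}{371} = \left(-1209 - 1134\right) + \frac{1233}{371} = -2343 + \frac{1233}{371} = - \frac{868020}{371}$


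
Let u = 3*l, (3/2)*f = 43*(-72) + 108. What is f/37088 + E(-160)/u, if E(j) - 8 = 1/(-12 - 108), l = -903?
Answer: -3049673/53823960 ≈ -0.056660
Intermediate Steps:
E(j) = 959/120 (E(j) = 8 + 1/(-12 - 108) = 8 + 1/(-120) = 8 - 1/120 = 959/120)
f = -1992 (f = 2*(43*(-72) + 108)/3 = 2*(-3096 + 108)/3 = (2/3)*(-2988) = -1992)
u = -2709 (u = 3*(-903) = -2709)
f/37088 + E(-160)/u = -1992/37088 + (959/120)/(-2709) = -1992*1/37088 + (959/120)*(-1/2709) = -249/4636 - 137/46440 = -3049673/53823960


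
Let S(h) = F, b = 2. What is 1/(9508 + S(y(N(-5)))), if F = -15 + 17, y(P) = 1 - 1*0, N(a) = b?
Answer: 1/9510 ≈ 0.00010515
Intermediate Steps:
N(a) = 2
y(P) = 1 (y(P) = 1 + 0 = 1)
F = 2
S(h) = 2
1/(9508 + S(y(N(-5)))) = 1/(9508 + 2) = 1/9510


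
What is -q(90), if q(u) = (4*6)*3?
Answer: -72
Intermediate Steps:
q(u) = 72 (q(u) = 24*3 = 72)
-q(90) = -1*72 = -72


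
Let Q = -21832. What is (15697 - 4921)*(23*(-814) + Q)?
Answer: -437009904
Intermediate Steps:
(15697 - 4921)*(23*(-814) + Q) = (15697 - 4921)*(23*(-814) - 21832) = 10776*(-18722 - 21832) = 10776*(-40554) = -437009904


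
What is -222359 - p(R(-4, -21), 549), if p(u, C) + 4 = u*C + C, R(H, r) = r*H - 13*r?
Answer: -418897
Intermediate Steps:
R(H, r) = -13*r + H*r (R(H, r) = H*r - 13*r = -13*r + H*r)
p(u, C) = -4 + C + C*u (p(u, C) = -4 + (u*C + C) = -4 + (C*u + C) = -4 + (C + C*u) = -4 + C + C*u)
-222359 - p(R(-4, -21), 549) = -222359 - (-4 + 549 + 549*(-21*(-13 - 4))) = -222359 - (-4 + 549 + 549*(-21*(-17))) = -222359 - (-4 + 549 + 549*357) = -222359 - (-4 + 549 + 195993) = -222359 - 1*196538 = -222359 - 196538 = -418897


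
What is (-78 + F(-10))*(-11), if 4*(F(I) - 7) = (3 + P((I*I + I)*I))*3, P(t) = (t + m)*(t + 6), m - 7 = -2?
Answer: -26401265/4 ≈ -6.6003e+6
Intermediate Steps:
m = 5 (m = 7 - 2 = 5)
P(t) = (5 + t)*(6 + t) (P(t) = (t + 5)*(t + 6) = (5 + t)*(6 + t))
F(I) = 127/4 + 3*I²*(I + I²)²/4 + 33*I*(I + I²)/4 (F(I) = 7 + ((3 + (30 + ((I*I + I)*I)² + 11*((I*I + I)*I)))*3)/4 = 7 + ((3 + (30 + ((I² + I)*I)² + 11*((I² + I)*I)))*3)/4 = 7 + ((3 + (30 + ((I + I²)*I)² + 11*((I + I²)*I)))*3)/4 = 7 + ((3 + (30 + (I*(I + I²))² + 11*(I*(I + I²))))*3)/4 = 7 + ((3 + (30 + I²*(I + I²)² + 11*I*(I + I²)))*3)/4 = 7 + ((33 + I²*(I + I²)² + 11*I*(I + I²))*3)/4 = 7 + (99 + 3*I²*(I + I²)² + 33*I*(I + I²))/4 = 7 + (99/4 + 3*I²*(I + I²)²/4 + 33*I*(I + I²)/4) = 127/4 + 3*I²*(I + I²)²/4 + 33*I*(I + I²)/4)
(-78 + F(-10))*(-11) = (-78 + (127/4 + (¾)*(-10)⁴*(1 - 10)² + (33/4)*(-10)²*(1 - 10)))*(-11) = (-78 + (127/4 + (¾)*10000*(-9)² + (33/4)*100*(-9)))*(-11) = (-78 + (127/4 + (¾)*10000*81 - 7425))*(-11) = (-78 + (127/4 + 607500 - 7425))*(-11) = (-78 + 2400427/4)*(-11) = (2400115/4)*(-11) = -26401265/4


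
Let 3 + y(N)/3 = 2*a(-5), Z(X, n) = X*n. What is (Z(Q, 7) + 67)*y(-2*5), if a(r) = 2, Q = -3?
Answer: 138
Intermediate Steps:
y(N) = 3 (y(N) = -9 + 3*(2*2) = -9 + 3*4 = -9 + 12 = 3)
(Z(Q, 7) + 67)*y(-2*5) = (-3*7 + 67)*3 = (-21 + 67)*3 = 46*3 = 138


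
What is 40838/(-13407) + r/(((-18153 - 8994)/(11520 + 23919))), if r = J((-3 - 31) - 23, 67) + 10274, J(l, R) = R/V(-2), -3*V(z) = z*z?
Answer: -6478301129693/485279772 ≈ -13350.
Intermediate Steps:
V(z) = -z²/3 (V(z) = -z*z/3 = -z²/3)
J(l, R) = -3*R/4 (J(l, R) = R/((-⅓*(-2)²)) = R/((-⅓*4)) = R/(-4/3) = R*(-¾) = -3*R/4)
r = 40895/4 (r = -¾*67 + 10274 = -201/4 + 10274 = 40895/4 ≈ 10224.)
40838/(-13407) + r/(((-18153 - 8994)/(11520 + 23919))) = 40838/(-13407) + 40895/(4*(((-18153 - 8994)/(11520 + 23919)))) = 40838*(-1/13407) + 40895/(4*((-27147/35439))) = -40838/13407 + 40895/(4*((-27147*1/35439))) = -40838/13407 + 40895/(4*(-9049/11813)) = -40838/13407 + (40895/4)*(-11813/9049) = -40838/13407 - 483092635/36196 = -6478301129693/485279772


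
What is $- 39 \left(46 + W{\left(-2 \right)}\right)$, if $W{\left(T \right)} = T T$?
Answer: $-1950$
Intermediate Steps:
$W{\left(T \right)} = T^{2}$
$- 39 \left(46 + W{\left(-2 \right)}\right) = - 39 \left(46 + \left(-2\right)^{2}\right) = - 39 \left(46 + 4\right) = \left(-39\right) 50 = -1950$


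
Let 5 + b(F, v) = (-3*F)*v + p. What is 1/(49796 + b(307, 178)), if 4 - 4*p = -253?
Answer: -4/456331 ≈ -8.7656e-6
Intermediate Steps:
p = 257/4 (p = 1 - 1/4*(-253) = 1 + 253/4 = 257/4 ≈ 64.250)
b(F, v) = 237/4 - 3*F*v (b(F, v) = -5 + ((-3*F)*v + 257/4) = -5 + (-3*F*v + 257/4) = -5 + (257/4 - 3*F*v) = 237/4 - 3*F*v)
1/(49796 + b(307, 178)) = 1/(49796 + (237/4 - 3*307*178)) = 1/(49796 + (237/4 - 163938)) = 1/(49796 - 655515/4) = 1/(-456331/4) = -4/456331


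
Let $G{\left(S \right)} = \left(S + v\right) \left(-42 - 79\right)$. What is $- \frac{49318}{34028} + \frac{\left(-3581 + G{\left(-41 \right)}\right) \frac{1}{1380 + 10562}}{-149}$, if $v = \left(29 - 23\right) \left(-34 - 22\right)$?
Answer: $- \frac{22296194713}{15136998506} \approx -1.473$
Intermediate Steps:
$v = -336$ ($v = 6 \left(-56\right) = -336$)
$G{\left(S \right)} = 40656 - 121 S$ ($G{\left(S \right)} = \left(S - 336\right) \left(-42 - 79\right) = \left(-336 + S\right) \left(-121\right) = 40656 - 121 S$)
$- \frac{49318}{34028} + \frac{\left(-3581 + G{\left(-41 \right)}\right) \frac{1}{1380 + 10562}}{-149} = - \frac{49318}{34028} + \frac{\left(-3581 + \left(40656 - -4961\right)\right) \frac{1}{1380 + 10562}}{-149} = \left(-49318\right) \frac{1}{34028} + \frac{-3581 + \left(40656 + 4961\right)}{11942} \left(- \frac{1}{149}\right) = - \frac{24659}{17014} + \left(-3581 + 45617\right) \frac{1}{11942} \left(- \frac{1}{149}\right) = - \frac{24659}{17014} + 42036 \cdot \frac{1}{11942} \left(- \frac{1}{149}\right) = - \frac{24659}{17014} + \frac{21018}{5971} \left(- \frac{1}{149}\right) = - \frac{24659}{17014} - \frac{21018}{889679} = - \frac{22296194713}{15136998506}$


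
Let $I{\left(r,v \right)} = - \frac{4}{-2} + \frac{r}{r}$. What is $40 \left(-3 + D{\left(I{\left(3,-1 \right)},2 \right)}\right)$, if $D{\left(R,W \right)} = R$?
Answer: $0$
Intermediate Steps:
$I{\left(r,v \right)} = 3$ ($I{\left(r,v \right)} = \left(-4\right) \left(- \frac{1}{2}\right) + 1 = 2 + 1 = 3$)
$40 \left(-3 + D{\left(I{\left(3,-1 \right)},2 \right)}\right) = 40 \left(-3 + 3\right) = 40 \cdot 0 = 0$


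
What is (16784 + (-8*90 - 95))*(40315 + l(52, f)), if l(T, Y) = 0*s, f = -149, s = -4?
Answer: 643790235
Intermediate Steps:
l(T, Y) = 0 (l(T, Y) = 0*(-4) = 0)
(16784 + (-8*90 - 95))*(40315 + l(52, f)) = (16784 + (-8*90 - 95))*(40315 + 0) = (16784 + (-720 - 95))*40315 = (16784 - 815)*40315 = 15969*40315 = 643790235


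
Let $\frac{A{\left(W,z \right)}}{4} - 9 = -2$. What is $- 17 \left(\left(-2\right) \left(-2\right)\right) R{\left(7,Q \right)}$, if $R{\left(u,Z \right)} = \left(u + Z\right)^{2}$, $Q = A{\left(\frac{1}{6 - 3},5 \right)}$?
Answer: $-83300$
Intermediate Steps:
$A{\left(W,z \right)} = 28$ ($A{\left(W,z \right)} = 36 + 4 \left(-2\right) = 36 - 8 = 28$)
$Q = 28$
$R{\left(u,Z \right)} = \left(Z + u\right)^{2}$
$- 17 \left(\left(-2\right) \left(-2\right)\right) R{\left(7,Q \right)} = - 17 \left(\left(-2\right) \left(-2\right)\right) \left(28 + 7\right)^{2} = \left(-17\right) 4 \cdot 35^{2} = \left(-68\right) 1225 = -83300$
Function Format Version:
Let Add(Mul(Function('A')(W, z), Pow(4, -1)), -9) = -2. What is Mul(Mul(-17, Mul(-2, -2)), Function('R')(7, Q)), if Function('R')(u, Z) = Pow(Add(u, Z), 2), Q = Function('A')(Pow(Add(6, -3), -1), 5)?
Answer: -83300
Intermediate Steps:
Function('A')(W, z) = 28 (Function('A')(W, z) = Add(36, Mul(4, -2)) = Add(36, -8) = 28)
Q = 28
Function('R')(u, Z) = Pow(Add(Z, u), 2)
Mul(Mul(-17, Mul(-2, -2)), Function('R')(7, Q)) = Mul(Mul(-17, Mul(-2, -2)), Pow(Add(28, 7), 2)) = Mul(Mul(-17, 4), Pow(35, 2)) = Mul(-68, 1225) = -83300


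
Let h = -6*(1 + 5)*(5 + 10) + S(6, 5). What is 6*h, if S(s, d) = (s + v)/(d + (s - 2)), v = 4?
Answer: -9700/3 ≈ -3233.3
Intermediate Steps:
S(s, d) = (4 + s)/(-2 + d + s) (S(s, d) = (s + 4)/(d + (s - 2)) = (4 + s)/(d + (-2 + s)) = (4 + s)/(-2 + d + s))
h = -4850/9 (h = -6*(1 + 5)*(5 + 10) + (4 + 6)/(-2 + 5 + 6) = -36*15 + 10/9 = -6*90 + (1/9)*10 = -540 + 10/9 = -4850/9 ≈ -538.89)
6*h = 6*(-4850/9) = -9700/3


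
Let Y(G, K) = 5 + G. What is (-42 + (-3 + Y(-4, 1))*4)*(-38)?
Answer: 1900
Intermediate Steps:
(-42 + (-3 + Y(-4, 1))*4)*(-38) = (-42 + (-3 + (5 - 4))*4)*(-38) = (-42 + (-3 + 1)*4)*(-38) = (-42 - 2*4)*(-38) = (-42 - 8)*(-38) = -50*(-38) = 1900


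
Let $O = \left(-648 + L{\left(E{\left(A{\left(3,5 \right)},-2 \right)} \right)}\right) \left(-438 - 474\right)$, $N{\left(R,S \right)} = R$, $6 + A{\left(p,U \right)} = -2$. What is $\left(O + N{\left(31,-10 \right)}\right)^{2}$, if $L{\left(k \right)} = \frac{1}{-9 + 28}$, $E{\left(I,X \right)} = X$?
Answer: $349232539681$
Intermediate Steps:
$A{\left(p,U \right)} = -8$ ($A{\left(p,U \right)} = -6 - 2 = -8$)
$L{\left(k \right)} = \frac{1}{19}$
$O = 590928$ ($O = \left(-648 + \frac{1}{19}\right) \left(-438 - 474\right) = \left(- \frac{12311}{19}\right) \left(-912\right) = 590928$)
$\left(O + N{\left(31,-10 \right)}\right)^{2} = \left(590928 + 31\right)^{2} = 590959^{2} = 349232539681$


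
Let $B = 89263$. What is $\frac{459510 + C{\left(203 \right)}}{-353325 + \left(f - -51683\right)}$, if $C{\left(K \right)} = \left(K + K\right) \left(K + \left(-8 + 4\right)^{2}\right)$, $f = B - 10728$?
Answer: $- \frac{182808}{74369} \approx -2.4581$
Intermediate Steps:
$f = 78535$ ($f = 89263 - 10728 = 78535$)
$C{\left(K \right)} = 2 K \left(16 + K\right)$ ($C{\left(K \right)} = 2 K \left(K + \left(-4\right)^{2}\right) = 2 K \left(K + 16\right) = 2 K \left(16 + K\right)$)
$\frac{459510 + C{\left(203 \right)}}{-353325 + \left(f - -51683\right)} = \frac{459510 + 2 \cdot 203 \left(16 + 203\right)}{-353325 + \left(78535 - -51683\right)} = \frac{459510 + 2 \cdot 203 \cdot 219}{-353325 + \left(78535 + 51683\right)} = \frac{459510 + 88914}{-353325 + 130218} = \frac{548424}{-223107} = 548424 \left(- \frac{1}{223107}\right) = - \frac{182808}{74369}$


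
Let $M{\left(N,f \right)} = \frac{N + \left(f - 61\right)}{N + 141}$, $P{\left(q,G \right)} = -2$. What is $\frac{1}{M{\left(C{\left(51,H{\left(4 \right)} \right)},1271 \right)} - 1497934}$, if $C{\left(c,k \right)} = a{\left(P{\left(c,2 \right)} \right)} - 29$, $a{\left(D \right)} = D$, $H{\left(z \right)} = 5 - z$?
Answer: $- \frac{110}{164771561} \approx -6.6759 \cdot 10^{-7}$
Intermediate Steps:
$C{\left(c,k \right)} = -31$ ($C{\left(c,k \right)} = -2 - 29 = -31$)
$M{\left(N,f \right)} = \frac{-61 + N + f}{141 + N}$ ($M{\left(N,f \right)} = \frac{N + \left(f - 61\right)}{141 + N} = \frac{N + \left(-61 + f\right)}{141 + N} = \frac{-61 + N + f}{141 + N}$)
$\frac{1}{M{\left(C{\left(51,H{\left(4 \right)} \right)},1271 \right)} - 1497934} = \frac{1}{\frac{-61 - 31 + 1271}{141 - 31} - 1497934} = \frac{1}{\frac{1}{110} \cdot 1179 - 1497934} = \frac{1}{\frac{1179}{110} - 1497934} = \frac{1}{- \frac{164771561}{110}} = - \frac{110}{164771561}$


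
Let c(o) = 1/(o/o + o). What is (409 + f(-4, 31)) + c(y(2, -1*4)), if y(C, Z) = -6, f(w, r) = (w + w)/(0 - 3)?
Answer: 6172/15 ≈ 411.47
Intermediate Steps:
f(w, r) = -2*w/3 (f(w, r) = (2*w)/(-3) = (2*w)*(-⅓) = -2*w/3)
c(o) = 1/(1 + o)
(409 + f(-4, 31)) + c(y(2, -1*4)) = (409 - ⅔*(-4)) + 1/(1 - 6) = (409 + 8/3) + 1/(-5) = 1235/3 - ⅕ = 6172/15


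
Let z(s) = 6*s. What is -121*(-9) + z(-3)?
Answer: 1071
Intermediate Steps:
-121*(-9) + z(-3) = -121*(-9) + 6*(-3) = 1089 - 18 = 1071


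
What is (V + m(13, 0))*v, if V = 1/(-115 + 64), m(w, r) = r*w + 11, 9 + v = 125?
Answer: 64960/51 ≈ 1273.7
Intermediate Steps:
v = 116 (v = -9 + 125 = 116)
m(w, r) = 11 + r*w
V = -1/51 (V = 1/(-51) = -1/51 ≈ -0.019608)
(V + m(13, 0))*v = (-1/51 + (11 + 0*13))*116 = (-1/51 + (11 + 0))*116 = (-1/51 + 11)*116 = (560/51)*116 = 64960/51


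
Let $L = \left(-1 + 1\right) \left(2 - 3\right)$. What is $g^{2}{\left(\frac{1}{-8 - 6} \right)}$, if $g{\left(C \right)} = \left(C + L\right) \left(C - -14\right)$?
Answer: $\frac{38025}{38416} \approx 0.98982$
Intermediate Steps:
$L = 0$ ($L = 0 \left(-1\right) = 0$)
$g{\left(C \right)} = C \left(14 + C\right)$ ($g{\left(C \right)} = \left(C + 0\right) \left(C - -14\right) = C \left(C + 14\right) = C \left(14 + C\right)$)
$g^{2}{\left(\frac{1}{-8 - 6} \right)} = \left(\frac{14 + \frac{1}{-8 - 6}}{-8 - 6}\right)^{2} = \left(\frac{14 + \frac{1}{-14}}{-14}\right)^{2} = \left(- \frac{14 - \frac{1}{14}}{14}\right)^{2} = \left(\left(- \frac{1}{14}\right) \frac{195}{14}\right)^{2} = \left(- \frac{195}{196}\right)^{2} = \frac{38025}{38416}$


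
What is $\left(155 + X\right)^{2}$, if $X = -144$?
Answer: $121$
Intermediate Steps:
$\left(155 + X\right)^{2} = \left(155 - 144\right)^{2} = 11^{2} = 121$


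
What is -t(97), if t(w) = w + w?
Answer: -194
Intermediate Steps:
t(w) = 2*w
-t(97) = -2*97 = -1*194 = -194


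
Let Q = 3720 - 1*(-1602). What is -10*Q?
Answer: -53220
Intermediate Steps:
Q = 5322 (Q = 3720 + 1602 = 5322)
-10*Q = -10*5322 = -53220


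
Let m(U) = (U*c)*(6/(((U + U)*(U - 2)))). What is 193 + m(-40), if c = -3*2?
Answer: 1354/7 ≈ 193.43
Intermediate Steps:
c = -6
m(U) = -18/(-2 + U) (m(U) = (U*(-6))*(6/(((U + U)*(U - 2)))) = (-6*U)*(6/(((2*U)*(-2 + U)))) = (-6*U)*(6/((2*U*(-2 + U)))) = (-6*U)*(6*(1/(2*U*(-2 + U)))) = (-6*U)*(3/(U*(-2 + U))) = -18/(-2 + U))
193 + m(-40) = 193 - 18/(-2 - 40) = 193 - 18/(-42) = 193 - 18*(-1/42) = 193 + 3/7 = 1354/7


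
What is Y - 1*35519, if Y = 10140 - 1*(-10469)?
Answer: -14910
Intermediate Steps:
Y = 20609 (Y = 10140 + 10469 = 20609)
Y - 1*35519 = 20609 - 1*35519 = 20609 - 35519 = -14910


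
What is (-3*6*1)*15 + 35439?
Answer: 35169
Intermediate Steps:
(-3*6*1)*15 + 35439 = -18*1*15 + 35439 = -18*15 + 35439 = -270 + 35439 = 35169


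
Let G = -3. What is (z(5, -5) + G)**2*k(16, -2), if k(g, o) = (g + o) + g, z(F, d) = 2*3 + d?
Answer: 120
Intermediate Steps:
z(F, d) = 6 + d
k(g, o) = o + 2*g
(z(5, -5) + G)**2*k(16, -2) = ((6 - 5) - 3)**2*(-2 + 2*16) = (1 - 3)**2*(-2 + 32) = (-2)**2*30 = 4*30 = 120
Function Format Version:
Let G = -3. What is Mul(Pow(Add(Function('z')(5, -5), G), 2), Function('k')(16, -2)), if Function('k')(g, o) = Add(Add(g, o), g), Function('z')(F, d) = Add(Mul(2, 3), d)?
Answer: 120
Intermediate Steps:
Function('z')(F, d) = Add(6, d)
Function('k')(g, o) = Add(o, Mul(2, g))
Mul(Pow(Add(Function('z')(5, -5), G), 2), Function('k')(16, -2)) = Mul(Pow(Add(Add(6, -5), -3), 2), Add(-2, Mul(2, 16))) = Mul(Pow(Add(1, -3), 2), Add(-2, 32)) = Mul(Pow(-2, 2), 30) = Mul(4, 30) = 120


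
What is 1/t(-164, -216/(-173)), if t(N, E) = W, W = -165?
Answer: -1/165 ≈ -0.0060606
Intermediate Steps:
t(N, E) = -165
1/t(-164, -216/(-173)) = 1/(-165) = -1/165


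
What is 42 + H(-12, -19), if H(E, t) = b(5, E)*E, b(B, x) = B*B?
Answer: -258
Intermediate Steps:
b(B, x) = B²
H(E, t) = 25*E (H(E, t) = 5²*E = 25*E)
42 + H(-12, -19) = 42 + 25*(-12) = 42 - 300 = -258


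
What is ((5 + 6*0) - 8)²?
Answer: 9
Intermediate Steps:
((5 + 6*0) - 8)² = ((5 + 0) - 8)² = (5 - 8)² = (-3)² = 9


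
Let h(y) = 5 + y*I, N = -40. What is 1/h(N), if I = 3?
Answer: -1/115 ≈ -0.0086956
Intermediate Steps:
h(y) = 5 + 3*y (h(y) = 5 + y*3 = 5 + 3*y)
1/h(N) = 1/(5 + 3*(-40)) = 1/(5 - 120) = 1/(-115) = -1/115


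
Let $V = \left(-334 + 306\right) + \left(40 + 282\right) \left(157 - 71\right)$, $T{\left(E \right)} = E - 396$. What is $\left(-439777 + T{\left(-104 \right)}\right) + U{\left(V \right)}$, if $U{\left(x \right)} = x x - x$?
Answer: $764828955$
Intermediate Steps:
$T{\left(E \right)} = -396 + E$ ($T{\left(E \right)} = E - 396 = -396 + E$)
$V = 27664$ ($V = -28 + 322 \cdot 86 = -28 + 27692 = 27664$)
$U{\left(x \right)} = x^{2} - x$
$\left(-439777 + T{\left(-104 \right)}\right) + U{\left(V \right)} = \left(-439777 - 500\right) + 27664 \left(-1 + 27664\right) = \left(-439777 - 500\right) + 27664 \cdot 27663 = -440277 + 765269232 = 764828955$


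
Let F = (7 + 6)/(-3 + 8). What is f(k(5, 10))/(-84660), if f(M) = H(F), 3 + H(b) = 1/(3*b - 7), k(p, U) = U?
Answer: 7/338640 ≈ 2.0671e-5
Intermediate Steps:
F = 13/5 ≈ 2.6000
H(b) = -3 + 1/(-7 + 3*b) (H(b) = -3 + 1/(3*b - 7) = -3 + 1/(-7 + 3*b))
f(M) = -7/4 (f(M) = (22 - 9*13/5)/(-7 + 3*(13/5)) = (22 - 117/5)/(-7 + 39/5) = -7/5/(⅘) = (5/4)*(-7/5) = -7/4)
f(k(5, 10))/(-84660) = -7/4/(-84660) = -7/4*(-1/84660) = 7/338640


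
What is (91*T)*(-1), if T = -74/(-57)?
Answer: -6734/57 ≈ -118.14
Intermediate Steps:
T = 74/57 (T = -74*(-1/57) = 74/57 ≈ 1.2982)
(91*T)*(-1) = (91*(74/57))*(-1) = (6734/57)*(-1) = -6734/57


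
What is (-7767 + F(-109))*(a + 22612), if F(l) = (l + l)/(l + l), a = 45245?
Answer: -526977462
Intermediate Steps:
F(l) = 1 (F(l) = (2*l)/((2*l)) = (2*l)*(1/(2*l)) = 1)
(-7767 + F(-109))*(a + 22612) = (-7767 + 1)*(45245 + 22612) = -7766*67857 = -526977462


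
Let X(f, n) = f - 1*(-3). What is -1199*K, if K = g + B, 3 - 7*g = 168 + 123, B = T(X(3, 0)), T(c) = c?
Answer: 294954/7 ≈ 42136.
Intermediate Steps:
X(f, n) = 3 + f (X(f, n) = f + 3 = 3 + f)
B = 6 (B = 3 + 3 = 6)
g = -288/7 (g = 3/7 - (168 + 123)/7 = 3/7 - ⅐*291 = 3/7 - 291/7 = -288/7 ≈ -41.143)
K = -246/7 (K = -288/7 + 6 = -246/7 ≈ -35.143)
-1199*K = -1199*(-246/7) = 294954/7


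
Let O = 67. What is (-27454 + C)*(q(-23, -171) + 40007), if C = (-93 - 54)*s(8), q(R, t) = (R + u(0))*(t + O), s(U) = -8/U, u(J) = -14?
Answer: -1197548485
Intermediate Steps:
q(R, t) = (-14 + R)*(67 + t) (q(R, t) = (R - 14)*(t + 67) = (-14 + R)*(67 + t))
C = 147 (C = (-93 - 54)*(-8/8) = -(-1176)/8 = -147*(-1) = 147)
(-27454 + C)*(q(-23, -171) + 40007) = (-27454 + 147)*((-938 - 14*(-171) + 67*(-23) - 23*(-171)) + 40007) = -27307*((-938 + 2394 - 1541 + 3933) + 40007) = -27307*(3848 + 40007) = -27307*43855 = -1197548485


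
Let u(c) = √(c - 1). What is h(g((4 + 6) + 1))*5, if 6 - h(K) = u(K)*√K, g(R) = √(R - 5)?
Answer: 30 - 5*6^(¼)*√(-1 + √6) ≈ 20.579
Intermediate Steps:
u(c) = √(-1 + c)
g(R) = √(-5 + R)
h(K) = 6 - √K*√(-1 + K) (h(K) = 6 - √(-1 + K)*√K = 6 - √K*√(-1 + K))
h(g((4 + 6) + 1))*5 = (6 - √(√(-5 + ((4 + 6) + 1)))*√(-1 + √(-5 + ((4 + 6) + 1))))*5 = (6 - √(√(-5 + (10 + 1)))*√(-1 + √(-5 + (10 + 1))))*5 = (6 - √(√(-5 + 11))*√(-1 + √(-5 + 11)))*5 = (6 - √(√6)*√(-1 + √6))*5 = (6 - 6^(¼)*√(-1 + √6))*5 = 30 - 5*6^(¼)*√(-1 + √6)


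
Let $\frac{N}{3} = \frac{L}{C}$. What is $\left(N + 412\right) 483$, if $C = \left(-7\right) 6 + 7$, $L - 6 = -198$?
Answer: $\frac{1034724}{5} \approx 2.0694 \cdot 10^{5}$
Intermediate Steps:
$L = -192$ ($L = 6 - 198 = -192$)
$C = -35$ ($C = -42 + 7 = -35$)
$N = \frac{576}{35}$ ($N = 3 \left(- \frac{192}{-35}\right) = 3 \left(\left(-192\right) \left(- \frac{1}{35}\right)\right) = 3 \cdot \frac{192}{35} = \frac{576}{35} \approx 16.457$)
$\left(N + 412\right) 483 = \left(\frac{576}{35} + 412\right) 483 = \frac{14996}{35} \cdot 483 = \frac{1034724}{5}$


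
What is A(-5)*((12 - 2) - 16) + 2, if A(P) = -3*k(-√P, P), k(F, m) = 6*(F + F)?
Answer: 2 - 216*I*√5 ≈ 2.0 - 482.99*I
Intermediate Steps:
k(F, m) = 12*F (k(F, m) = 6*(2*F) = 12*F)
A(P) = 36*√P (A(P) = -36*(-√P) = -(-36)*√P = 36*√P)
A(-5)*((12 - 2) - 16) + 2 = (36*√(-5))*((12 - 2) - 16) + 2 = (36*(I*√5))*(10 - 16) + 2 = (36*I*√5)*(-6) + 2 = -216*I*√5 + 2 = 2 - 216*I*√5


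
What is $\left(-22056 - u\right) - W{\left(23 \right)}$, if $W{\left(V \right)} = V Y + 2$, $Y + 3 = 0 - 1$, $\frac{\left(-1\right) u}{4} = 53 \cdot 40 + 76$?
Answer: $-13182$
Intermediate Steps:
$u = -8784$ ($u = - 4 \left(53 \cdot 40 + 76\right) = - 4 \left(2120 + 76\right) = \left(-4\right) 2196 = -8784$)
$Y = -4$ ($Y = -3 + \left(0 - 1\right) = -3 - 1 = -4$)
$W{\left(V \right)} = 2 - 4 V$ ($W{\left(V \right)} = V \left(-4\right) + 2 = - 4 V + 2 = 2 - 4 V$)
$\left(-22056 - u\right) - W{\left(23 \right)} = \left(-22056 - -8784\right) - \left(2 - 92\right) = \left(-22056 + 8784\right) - \left(2 - 92\right) = -13272 - -90 = -13272 + 90 = -13182$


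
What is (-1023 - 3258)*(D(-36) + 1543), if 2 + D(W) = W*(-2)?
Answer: -6905253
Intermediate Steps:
D(W) = -2 - 2*W (D(W) = -2 + W*(-2) = -2 - 2*W)
(-1023 - 3258)*(D(-36) + 1543) = (-1023 - 3258)*((-2 - 2*(-36)) + 1543) = -4281*((-2 + 72) + 1543) = -4281*(70 + 1543) = -4281*1613 = -6905253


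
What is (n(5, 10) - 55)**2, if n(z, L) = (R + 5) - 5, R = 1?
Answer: 2916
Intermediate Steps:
n(z, L) = 1 (n(z, L) = (1 + 5) - 5 = 6 - 5 = 1)
(n(5, 10) - 55)**2 = (1 - 55)**2 = (-54)**2 = 2916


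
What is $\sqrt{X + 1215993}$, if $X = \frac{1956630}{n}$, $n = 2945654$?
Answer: $\frac{9 \sqrt{32564901390355642}}{1472827} \approx 1102.7$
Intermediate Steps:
$X = \frac{978315}{1472827}$ ($X = \frac{1956630}{2945654} = 1956630 \cdot \frac{1}{2945654} = \frac{978315}{1472827} \approx 0.66424$)
$\sqrt{X + 1215993} = \sqrt{\frac{978315}{1472827} + 1215993} = \sqrt{\frac{1790948300526}{1472827}} = \frac{9 \sqrt{32564901390355642}}{1472827}$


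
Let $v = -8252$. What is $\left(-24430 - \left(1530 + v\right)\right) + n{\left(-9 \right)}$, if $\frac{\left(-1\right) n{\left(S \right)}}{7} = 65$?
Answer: $-18163$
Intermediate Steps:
$n{\left(S \right)} = -455$ ($n{\left(S \right)} = \left(-7\right) 65 = -455$)
$\left(-24430 - \left(1530 + v\right)\right) + n{\left(-9 \right)} = \left(-24430 - -6722\right) - 455 = \left(-24430 + \left(-1530 + 8252\right)\right) - 455 = \left(-24430 + 6722\right) - 455 = -17708 - 455 = -18163$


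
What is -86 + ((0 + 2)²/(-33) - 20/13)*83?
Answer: -95990/429 ≈ -223.75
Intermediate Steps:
-86 + ((0 + 2)²/(-33) - 20/13)*83 = -86 + (2²*(-1/33) - 20*1/13)*83 = -86 + (4*(-1/33) - 20/13)*83 = -86 + (-4/33 - 20/13)*83 = -86 - 712/429*83 = -86 - 59096/429 = -95990/429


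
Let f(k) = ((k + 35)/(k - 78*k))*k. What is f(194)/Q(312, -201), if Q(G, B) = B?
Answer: 229/15477 ≈ 0.014796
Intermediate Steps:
f(k) = -5/11 - k/77 (f(k) = ((35 + k)/((-77*k)))*k = ((35 + k)*(-1/(77*k)))*k = (-(35 + k)/(77*k))*k = -5/11 - k/77)
f(194)/Q(312, -201) = (-5/11 - 1/77*194)/(-201) = (-5/11 - 194/77)*(-1/201) = -229/77*(-1/201) = 229/15477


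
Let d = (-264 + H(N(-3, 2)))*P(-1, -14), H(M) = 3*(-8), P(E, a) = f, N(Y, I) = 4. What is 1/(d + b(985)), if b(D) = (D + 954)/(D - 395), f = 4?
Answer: -590/677741 ≈ -0.00087054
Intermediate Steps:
P(E, a) = 4
b(D) = (954 + D)/(-395 + D)
H(M) = -24
d = -1152 (d = (-264 - 24)*4 = -288*4 = -1152)
1/(d + b(985)) = 1/(-1152 + (954 + 985)/(-395 + 985)) = 1/(-1152 + 1939/590) = 1/(-677741/590) = -590/677741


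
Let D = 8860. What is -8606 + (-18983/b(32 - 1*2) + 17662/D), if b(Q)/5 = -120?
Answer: -2278535471/265800 ≈ -8572.4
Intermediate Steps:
b(Q) = -600 (b(Q) = 5*(-120) = -600)
-8606 + (-18983/b(32 - 1*2) + 17662/D) = -8606 + (-18983/(-600) + 17662/8860) = -8606 + (-18983*(-1/600) + 17662*(1/8860)) = -8606 + (18983/600 + 8831/4430) = -8606 + 8939329/265800 = -2278535471/265800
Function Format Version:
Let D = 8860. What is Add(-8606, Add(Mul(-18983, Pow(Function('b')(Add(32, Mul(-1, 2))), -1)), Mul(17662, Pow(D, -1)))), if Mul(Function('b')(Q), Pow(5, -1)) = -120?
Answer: Rational(-2278535471, 265800) ≈ -8572.4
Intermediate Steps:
Function('b')(Q) = -600 (Function('b')(Q) = Mul(5, -120) = -600)
Add(-8606, Add(Mul(-18983, Pow(Function('b')(Add(32, Mul(-1, 2))), -1)), Mul(17662, Pow(D, -1)))) = Add(-8606, Add(Mul(-18983, Pow(-600, -1)), Mul(17662, Pow(8860, -1)))) = Add(-8606, Add(Mul(-18983, Rational(-1, 600)), Mul(17662, Rational(1, 8860)))) = Add(-8606, Add(Rational(18983, 600), Rational(8831, 4430))) = Add(-8606, Rational(8939329, 265800)) = Rational(-2278535471, 265800)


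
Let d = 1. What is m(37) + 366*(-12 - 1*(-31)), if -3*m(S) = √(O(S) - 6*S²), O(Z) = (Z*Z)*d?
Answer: 6954 - 37*I*√5/3 ≈ 6954.0 - 27.578*I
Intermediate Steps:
O(Z) = Z² (O(Z) = (Z*Z)*1 = Z²*1 = Z²)
m(S) = -√5*√(-S²)/3 (m(S) = -√(S² - 6*S²)/3 = -√5*√(-S²)/3)
m(37) + 366*(-12 - 1*(-31)) = -√5*√(-1*37²)/3 + 366*(-12 - 1*(-31)) = -√5*√(-1*1369)/3 + 366*(-12 + 31) = -√5*√(-1369)/3 + 366*19 = -√5*37*I/3 + 6954 = -37*I*√5/3 + 6954 = 6954 - 37*I*√5/3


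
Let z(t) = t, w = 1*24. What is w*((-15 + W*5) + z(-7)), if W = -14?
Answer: -2208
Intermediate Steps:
w = 24
w*((-15 + W*5) + z(-7)) = 24*((-15 - 14*5) - 7) = 24*((-15 - 70) - 7) = 24*(-85 - 7) = 24*(-92) = -2208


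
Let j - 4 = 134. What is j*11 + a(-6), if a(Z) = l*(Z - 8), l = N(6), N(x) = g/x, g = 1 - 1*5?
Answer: 4582/3 ≈ 1527.3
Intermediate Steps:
j = 138 (j = 4 + 134 = 138)
g = -4 (g = 1 - 5 = -4)
N(x) = -4/x
l = -2/3 (l = -4/6 = -4*1/6 = -2/3 ≈ -0.66667)
a(Z) = 16/3 - 2*Z/3 (a(Z) = -2*(Z - 8)/3 = -2*(-8 + Z)/3 = 16/3 - 2*Z/3)
j*11 + a(-6) = 138*11 + (16/3 - 2/3*(-6)) = 1518 + (16/3 + 4) = 1518 + 28/3 = 4582/3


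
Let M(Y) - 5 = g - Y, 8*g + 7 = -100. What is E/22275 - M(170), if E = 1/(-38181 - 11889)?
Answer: 795773149871/4461237000 ≈ 178.38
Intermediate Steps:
g = -107/8 (g = -7/8 + (⅛)*(-100) = -7/8 - 25/2 = -107/8 ≈ -13.375)
E = -1/50070 (E = 1/(-50070) = -1/50070 ≈ -1.9972e-5)
M(Y) = -67/8 - Y (M(Y) = 5 + (-107/8 - Y) = -67/8 - Y)
E/22275 - M(170) = -1/50070/22275 - (-67/8 - 1*170) = -1/50070*1/22275 - (-67/8 - 170) = -1/1115309250 - 1*(-1427/8) = -1/1115309250 + 1427/8 = 795773149871/4461237000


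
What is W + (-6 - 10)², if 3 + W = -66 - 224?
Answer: -37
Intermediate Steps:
W = -293 (W = -3 + (-66 - 224) = -3 - 290 = -293)
W + (-6 - 10)² = -293 + (-6 - 10)² = -293 + (-16)² = -293 + 256 = -37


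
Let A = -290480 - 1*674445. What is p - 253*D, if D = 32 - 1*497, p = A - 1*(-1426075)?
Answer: 578795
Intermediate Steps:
A = -964925 (A = -290480 - 674445 = -964925)
p = 461150 (p = -964925 - 1*(-1426075) = -964925 + 1426075 = 461150)
D = -465 (D = 32 - 497 = -465)
p - 253*D = 461150 - 253*(-465) = 461150 + 117645 = 578795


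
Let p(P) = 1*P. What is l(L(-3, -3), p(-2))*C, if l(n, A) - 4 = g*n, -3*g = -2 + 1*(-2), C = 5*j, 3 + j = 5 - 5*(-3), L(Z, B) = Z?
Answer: 0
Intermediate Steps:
j = 17 (j = -3 + (5 - 5*(-3)) = -3 + (5 + 15) = -3 + 20 = 17)
C = 85 (C = 5*17 = 85)
p(P) = P
g = 4/3 (g = -(-2 + 1*(-2))/3 = -(-2 - 2)/3 = -⅓*(-4) = 4/3 ≈ 1.3333)
l(n, A) = 4 + 4*n/3
l(L(-3, -3), p(-2))*C = (4 + (4/3)*(-3))*85 = (4 - 4)*85 = 0*85 = 0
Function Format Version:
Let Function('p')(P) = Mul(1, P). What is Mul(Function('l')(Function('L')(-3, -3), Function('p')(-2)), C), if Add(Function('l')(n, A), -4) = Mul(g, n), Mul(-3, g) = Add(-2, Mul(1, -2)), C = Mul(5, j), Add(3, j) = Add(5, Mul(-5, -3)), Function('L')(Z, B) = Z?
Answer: 0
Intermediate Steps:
j = 17 (j = Add(-3, Add(5, Mul(-5, -3))) = Add(-3, Add(5, 15)) = Add(-3, 20) = 17)
C = 85 (C = Mul(5, 17) = 85)
Function('p')(P) = P
g = Rational(4, 3) (g = Mul(Rational(-1, 3), Add(-2, Mul(1, -2))) = Mul(Rational(-1, 3), Add(-2, -2)) = Mul(Rational(-1, 3), -4) = Rational(4, 3) ≈ 1.3333)
Function('l')(n, A) = Add(4, Mul(Rational(4, 3), n))
Mul(Function('l')(Function('L')(-3, -3), Function('p')(-2)), C) = Mul(Add(4, Mul(Rational(4, 3), -3)), 85) = Mul(Add(4, -4), 85) = Mul(0, 85) = 0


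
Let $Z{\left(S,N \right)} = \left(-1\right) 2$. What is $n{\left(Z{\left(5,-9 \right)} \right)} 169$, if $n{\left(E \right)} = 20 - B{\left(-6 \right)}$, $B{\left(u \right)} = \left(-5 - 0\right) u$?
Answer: $-1690$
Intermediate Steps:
$Z{\left(S,N \right)} = -2$
$B{\left(u \right)} = - 5 u$ ($B{\left(u \right)} = \left(-5 + 0\right) u = - 5 u$)
$n{\left(E \right)} = -10$ ($n{\left(E \right)} = 20 - \left(-5\right) \left(-6\right) = 20 - 30 = -10$)
$n{\left(Z{\left(5,-9 \right)} \right)} 169 = \left(-10\right) 169 = -1690$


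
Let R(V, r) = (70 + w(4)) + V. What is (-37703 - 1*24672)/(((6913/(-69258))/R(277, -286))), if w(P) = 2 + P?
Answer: 1524948615750/6913 ≈ 2.2059e+8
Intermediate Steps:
R(V, r) = 76 + V (R(V, r) = (70 + (2 + 4)) + V = (70 + 6) + V = 76 + V)
(-37703 - 1*24672)/(((6913/(-69258))/R(277, -286))) = (-37703 - 1*24672)/(((6913/(-69258))/(76 + 277))) = (-37703 - 24672)/(((6913*(-1/69258))/353)) = -62375/((-6913/69258*1/353)) = -62375/(-6913/24448074) = -62375*(-24448074/6913) = 1524948615750/6913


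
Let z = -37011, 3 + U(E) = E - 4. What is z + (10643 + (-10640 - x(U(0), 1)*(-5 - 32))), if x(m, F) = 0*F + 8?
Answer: -36712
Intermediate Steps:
U(E) = -7 + E (U(E) = -3 + (E - 4) = -3 + (-4 + E) = -7 + E)
x(m, F) = 8 (x(m, F) = 0 + 8 = 8)
z + (10643 + (-10640 - x(U(0), 1)*(-5 - 32))) = -37011 + (10643 + (-10640 - 8*(-5 - 32))) = -37011 + (10643 + (-10640 - 8*(-37))) = -37011 + (10643 + (-10640 - 1*(-296))) = -37011 + (10643 + (-10640 + 296)) = -37011 + (10643 - 10344) = -37011 + 299 = -36712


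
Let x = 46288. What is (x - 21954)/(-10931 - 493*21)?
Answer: -12167/10642 ≈ -1.1433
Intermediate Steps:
(x - 21954)/(-10931 - 493*21) = (46288 - 21954)/(-10931 - 493*21) = 24334/(-10931 - 10353) = 24334/(-21284) = 24334*(-1/21284) = -12167/10642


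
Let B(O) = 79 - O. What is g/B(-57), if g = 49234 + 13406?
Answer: 7830/17 ≈ 460.59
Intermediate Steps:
g = 62640
g/B(-57) = 62640/(79 - 1*(-57)) = 62640/(79 + 57) = 62640/136 = 62640*(1/136) = 7830/17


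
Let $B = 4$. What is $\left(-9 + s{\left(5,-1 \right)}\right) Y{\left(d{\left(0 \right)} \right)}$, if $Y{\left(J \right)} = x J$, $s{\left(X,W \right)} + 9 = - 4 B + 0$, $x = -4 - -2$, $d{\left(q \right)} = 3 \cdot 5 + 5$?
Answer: $1360$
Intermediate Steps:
$d{\left(q \right)} = 20$ ($d{\left(q \right)} = 15 + 5 = 20$)
$x = -2$ ($x = -4 + 2 = -2$)
$s{\left(X,W \right)} = -25$ ($s{\left(X,W \right)} = -9 + \left(\left(-4\right) 4 + 0\right) = -9 + \left(-16 + 0\right) = -9 - 16 = -25$)
$Y{\left(J \right)} = - 2 J$
$\left(-9 + s{\left(5,-1 \right)}\right) Y{\left(d{\left(0 \right)} \right)} = \left(-9 - 25\right) \left(\left(-2\right) 20\right) = \left(-34\right) \left(-40\right) = 1360$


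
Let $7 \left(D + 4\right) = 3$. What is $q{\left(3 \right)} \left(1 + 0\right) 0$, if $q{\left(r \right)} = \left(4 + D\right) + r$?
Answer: $0$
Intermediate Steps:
$D = - \frac{25}{7}$ ($D = -4 + \frac{1}{7} \cdot 3 = -4 + \frac{3}{7} = - \frac{25}{7} \approx -3.5714$)
$q{\left(r \right)} = \frac{3}{7} + r$ ($q{\left(r \right)} = \left(4 - \frac{25}{7}\right) + r = \frac{3}{7} + r$)
$q{\left(3 \right)} \left(1 + 0\right) 0 = \left(\frac{3}{7} + 3\right) \left(1 + 0\right) 0 = \frac{24 \cdot 1 \cdot 0}{7} = \frac{24}{7} \cdot 0 = 0$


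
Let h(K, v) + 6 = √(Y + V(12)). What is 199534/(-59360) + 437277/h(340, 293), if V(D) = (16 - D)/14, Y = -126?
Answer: -136301238341/8399440 - 437277*I*√385/283 ≈ -16227.0 - 30318.0*I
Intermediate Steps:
V(D) = 8/7 - D/14 (V(D) = (16 - D)*(1/14) = 8/7 - D/14)
h(K, v) = -6 + 4*I*√385/7 (h(K, v) = -6 + √(-126 + (8/7 - 1/14*12)) = -6 + √(-126 + (8/7 - 6/7)) = -6 + √(-126 + 2/7) = -6 + √(-880/7) = -6 + 4*I*√385/7)
199534/(-59360) + 437277/h(340, 293) = 199534/(-59360) + 437277/(-6 + 4*I*√385/7) = 199534*(-1/59360) + 437277/(-6 + 4*I*√385/7) = -99767/29680 + 437277/(-6 + 4*I*√385/7)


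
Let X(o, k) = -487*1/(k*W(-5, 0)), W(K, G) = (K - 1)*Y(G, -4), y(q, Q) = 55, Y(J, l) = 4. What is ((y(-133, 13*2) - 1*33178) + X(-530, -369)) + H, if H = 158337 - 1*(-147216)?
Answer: 2412639593/8856 ≈ 2.7243e+5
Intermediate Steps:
W(K, G) = -4 + 4*K (W(K, G) = (K - 1)*4 = (-1 + K)*4 = -4 + 4*K)
H = 305553 (H = 158337 + 147216 = 305553)
X(o, k) = 487/(24*k) (X(o, k) = -487*1/(k*(-4 + 4*(-5))) = -487*1/(k*(-4 - 20)) = -487*(-1/(24*k)) = -(-487)/(24*k) = 487/(24*k))
((y(-133, 13*2) - 1*33178) + X(-530, -369)) + H = ((55 - 1*33178) + (487/24)/(-369)) + 305553 = ((55 - 33178) + (487/24)*(-1/369)) + 305553 = (-33123 - 487/8856) + 305553 = -293337775/8856 + 305553 = 2412639593/8856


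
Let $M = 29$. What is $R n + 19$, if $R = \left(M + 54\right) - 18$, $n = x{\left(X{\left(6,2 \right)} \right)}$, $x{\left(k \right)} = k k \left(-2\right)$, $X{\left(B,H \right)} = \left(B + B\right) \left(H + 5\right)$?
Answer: $-917261$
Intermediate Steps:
$X{\left(B,H \right)} = 2 B \left(5 + H\right)$
$x{\left(k \right)} = - 2 k^{2}$ ($x{\left(k \right)} = k^{2} \left(-2\right) = - 2 k^{2}$)
$n = -14112$ ($n = - 2 \left(2 \cdot 6 \left(5 + 2\right)\right)^{2} = - 2 \left(2 \cdot 6 \cdot 7\right)^{2} = - 2 \cdot 84^{2} = \left(-2\right) 7056 = -14112$)
$R = 65$ ($R = \left(29 + 54\right) - 18 = 83 - 18 = 65$)
$R n + 19 = 65 \left(-14112\right) + 19 = -917280 + 19 = -917261$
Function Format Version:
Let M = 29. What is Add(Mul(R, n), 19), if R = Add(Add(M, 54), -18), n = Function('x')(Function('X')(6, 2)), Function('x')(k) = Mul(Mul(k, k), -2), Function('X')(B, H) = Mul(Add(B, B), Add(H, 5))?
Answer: -917261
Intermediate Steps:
Function('X')(B, H) = Mul(2, B, Add(5, H)) (Function('X')(B, H) = Mul(Mul(2, B), Add(5, H)) = Mul(2, B, Add(5, H)))
Function('x')(k) = Mul(-2, Pow(k, 2)) (Function('x')(k) = Mul(Pow(k, 2), -2) = Mul(-2, Pow(k, 2)))
n = -14112 (n = Mul(-2, Pow(Mul(2, 6, Add(5, 2)), 2)) = Mul(-2, Pow(Mul(2, 6, 7), 2)) = Mul(-2, Pow(84, 2)) = Mul(-2, 7056) = -14112)
R = 65 (R = Add(Add(29, 54), -18) = Add(83, -18) = 65)
Add(Mul(R, n), 19) = Add(Mul(65, -14112), 19) = Add(-917280, 19) = -917261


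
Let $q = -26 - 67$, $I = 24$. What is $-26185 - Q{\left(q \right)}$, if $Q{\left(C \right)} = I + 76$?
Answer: $-26285$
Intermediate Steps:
$q = -93$
$Q{\left(C \right)} = 100$ ($Q{\left(C \right)} = 24 + 76 = 100$)
$-26185 - Q{\left(q \right)} = -26185 - 100 = -26285$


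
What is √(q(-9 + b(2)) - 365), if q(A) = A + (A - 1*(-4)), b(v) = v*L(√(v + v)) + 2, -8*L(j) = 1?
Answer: I*√1502/2 ≈ 19.378*I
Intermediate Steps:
L(j) = -⅛ (L(j) = -⅛*1 = -⅛)
b(v) = 2 - v/8 (b(v) = v*(-⅛) + 2 = -v/8 + 2 = 2 - v/8)
q(A) = 4 + 2*A (q(A) = A + (A + 4) = A + (4 + A) = 4 + 2*A)
√(q(-9 + b(2)) - 365) = √((4 + 2*(-9 + (2 - ⅛*2))) - 365) = √((4 + 2*(-9 + (2 - ¼))) - 365) = √((4 + 2*(-9 + 7/4)) - 365) = √((4 + 2*(-29/4)) - 365) = √((4 - 29/2) - 365) = √(-21/2 - 365) = √(-751/2) = I*√1502/2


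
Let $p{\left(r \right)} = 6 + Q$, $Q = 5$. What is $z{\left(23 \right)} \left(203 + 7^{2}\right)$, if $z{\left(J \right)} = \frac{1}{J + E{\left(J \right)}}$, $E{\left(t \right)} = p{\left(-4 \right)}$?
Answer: $\frac{126}{17} \approx 7.4118$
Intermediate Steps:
$p{\left(r \right)} = 11$ ($p{\left(r \right)} = 6 + 5 = 11$)
$E{\left(t \right)} = 11$
$z{\left(J \right)} = \frac{1}{11 + J}$ ($z{\left(J \right)} = \frac{1}{J + 11} = \frac{1}{11 + J}$)
$z{\left(23 \right)} \left(203 + 7^{2}\right) = \frac{203 + 7^{2}}{11 + 23} = \frac{203 + 49}{34} = \frac{1}{34} \cdot 252 = \frac{126}{17}$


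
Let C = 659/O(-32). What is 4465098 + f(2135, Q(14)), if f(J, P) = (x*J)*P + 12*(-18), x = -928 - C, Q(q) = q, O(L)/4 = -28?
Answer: -184777339/8 ≈ -2.3097e+7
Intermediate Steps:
O(L) = -112 (O(L) = 4*(-28) = -112)
C = -659/112 (C = 659/(-112) = 659*(-1/112) = -659/112 ≈ -5.8839)
x = -103277/112 (x = -928 - 1*(-659/112) = -928 + 659/112 = -103277/112 ≈ -922.12)
f(J, P) = -216 - 103277*J*P/112 (f(J, P) = (-103277*J/112)*P + 12*(-18) = -103277*J*P/112 - 216 = -216 - 103277*J*P/112)
4465098 + f(2135, Q(14)) = 4465098 + (-216 - 103277/112*2135*14) = 4465098 + (-216 - 220496395/8) = 4465098 - 220498123/8 = -184777339/8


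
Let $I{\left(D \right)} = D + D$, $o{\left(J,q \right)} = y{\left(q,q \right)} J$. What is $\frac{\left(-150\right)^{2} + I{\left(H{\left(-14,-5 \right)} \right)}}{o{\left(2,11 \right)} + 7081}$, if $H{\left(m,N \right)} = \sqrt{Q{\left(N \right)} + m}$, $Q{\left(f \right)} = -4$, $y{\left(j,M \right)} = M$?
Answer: $\frac{22500}{7103} + \frac{6 i \sqrt{2}}{7103} \approx 3.1677 + 0.0011946 i$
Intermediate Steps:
$o{\left(J,q \right)} = J q$ ($o{\left(J,q \right)} = q J = J q$)
$H{\left(m,N \right)} = \sqrt{-4 + m}$
$I{\left(D \right)} = 2 D$
$\frac{\left(-150\right)^{2} + I{\left(H{\left(-14,-5 \right)} \right)}}{o{\left(2,11 \right)} + 7081} = \frac{\left(-150\right)^{2} + 2 \sqrt{-4 - 14}}{2 \cdot 11 + 7081} = \frac{22500 + 2 \sqrt{-18}}{22 + 7081} = \frac{22500 + 2 \cdot 3 i \sqrt{2}}{7103} = \left(22500 + 6 i \sqrt{2}\right) \frac{1}{7103} = \frac{22500}{7103} + \frac{6 i \sqrt{2}}{7103}$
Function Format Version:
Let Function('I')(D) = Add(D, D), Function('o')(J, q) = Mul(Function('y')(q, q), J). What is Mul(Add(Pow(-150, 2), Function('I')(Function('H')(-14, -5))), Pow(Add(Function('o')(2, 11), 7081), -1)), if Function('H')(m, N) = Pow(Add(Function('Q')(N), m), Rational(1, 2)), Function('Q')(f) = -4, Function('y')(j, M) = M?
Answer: Add(Rational(22500, 7103), Mul(Rational(6, 7103), I, Pow(2, Rational(1, 2)))) ≈ Add(3.1677, Mul(0.0011946, I))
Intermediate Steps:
Function('o')(J, q) = Mul(J, q) (Function('o')(J, q) = Mul(q, J) = Mul(J, q))
Function('H')(m, N) = Pow(Add(-4, m), Rational(1, 2))
Function('I')(D) = Mul(2, D)
Mul(Add(Pow(-150, 2), Function('I')(Function('H')(-14, -5))), Pow(Add(Function('o')(2, 11), 7081), -1)) = Mul(Add(Pow(-150, 2), Mul(2, Pow(Add(-4, -14), Rational(1, 2)))), Pow(Add(Mul(2, 11), 7081), -1)) = Mul(Add(22500, Mul(2, Pow(-18, Rational(1, 2)))), Pow(Add(22, 7081), -1)) = Mul(Add(22500, Mul(2, Mul(3, I, Pow(2, Rational(1, 2))))), Pow(7103, -1)) = Mul(Add(22500, Mul(6, I, Pow(2, Rational(1, 2)))), Rational(1, 7103)) = Add(Rational(22500, 7103), Mul(Rational(6, 7103), I, Pow(2, Rational(1, 2))))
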